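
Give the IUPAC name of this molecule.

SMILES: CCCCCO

pentan-1-ol

The longest chain bearing the –OH group is 5 carbons long (pentane).
The highest-priority functional group is an alcohol (–OH), so the name ends in -ol.
Number the chain so that numbering from this end puts the hydroxyl group at C-1 rather than C-5.
That gives the hydroxyl at C-1.
Putting it together: pentan-1-ol.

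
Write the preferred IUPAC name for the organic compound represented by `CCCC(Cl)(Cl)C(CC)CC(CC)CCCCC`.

The longest continuous carbon chain has 12 atoms, so the parent hydride is dodecane.
Choose the numbering such that the substituent locant set {4,4,5,7} is lower than {6,8,9,9} at the first point of difference.
With this numbering: two chloro groups at C-4; ethyl groups at C-5 and C-7.
Prefixes are listed alphabetically: chloro, ethyl.
Putting it together: 4,4-dichloro-5,7-diethyldodecane.

4,4-dichloro-5,7-diethyldodecane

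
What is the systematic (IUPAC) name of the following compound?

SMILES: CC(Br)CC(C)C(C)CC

2-bromo-4,5-dimethylheptane

The longest continuous carbon chain has 7 atoms, so the parent hydride is heptane.
Choose the numbering such that the substituent locant set {2,4,5} is lower than {3,4,6} at the first point of difference.
With this numbering: a bromo group at C-2; methyl groups at C-4 and C-5.
Prefixes are listed alphabetically: bromo, methyl.
The name is 2-bromo-4,5-dimethylheptane.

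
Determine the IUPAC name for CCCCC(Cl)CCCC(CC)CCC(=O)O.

8-chloro-4-ethyldodecanoic acid

The longest chain bearing the –COOH group is 12 carbons long (dodecane).
A carboxylic acid (terminal –COOH) is the principal characteristic group, giving the suffix -oic acid.
Choose the numbering such that the carboxylic acid carbon is C-1 by definition.
That gives a chloro group at C-8; an ethyl group at C-4.
The substituents are ordered alphabetically, ignoring any di-/tri- multipliers.
Assembling the pieces gives 8-chloro-4-ethyldodecanoic acid.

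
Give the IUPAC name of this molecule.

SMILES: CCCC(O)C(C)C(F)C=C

Counting along the main chain through the –OH group and the multiple bond gives 8 carbons: the parent is octane.
An alcohol (–OH) is the principal characteristic group, giving the suffix -ol.
A C=C double bond in the chain gives the infix -ene-.
Number the chain so that numbering from this end puts the hydroxyl group at C-4 rather than C-5.
This places the hydroxyl at C-4; the double bond between C-7 and C-8; a fluoro group at C-6; a methyl group at C-5.
Substituent prefixes are cited in alphabetical order (multiplying prefixes like di-/tri- are ignored for ordering).
Putting it together: 6-fluoro-5-methyloct-7-en-4-ol.

6-fluoro-5-methyloct-7-en-4-ol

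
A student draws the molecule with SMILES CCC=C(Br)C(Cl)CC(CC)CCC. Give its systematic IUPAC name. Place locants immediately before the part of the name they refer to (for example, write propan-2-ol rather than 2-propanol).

4-bromo-5-chloro-7-ethyldec-3-ene

The longest chain bearing the multiple bond is 10 carbons long (decane).
There is one C=C double bond, indicated by the ending -ene.
Number the chain so that numbering from this end puts the double bond at C-3 rather than C-7.
With this numbering: the double bond between C-3 and C-4; a bromo group at C-4; a chloro group at C-5; an ethyl group at C-7.
The substituents are ordered alphabetically, ignoring any di-/tri- multipliers.
Assembling the pieces gives 4-bromo-5-chloro-7-ethyldec-3-ene.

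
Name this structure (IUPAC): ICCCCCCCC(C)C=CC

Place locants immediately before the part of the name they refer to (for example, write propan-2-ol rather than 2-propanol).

The longest chain bearing the multiple bond is 11 carbons long (undecane).
The chain contains a C=C double bond, so the unsaturation ending is -ene.
The numbering direction is chosen so that numbering from this end puts the double bond at C-2 rather than C-9.
This places the double bond between C-2 and C-3; an iodo group at C-11; a methyl group at C-4.
Substituent prefixes are cited in alphabetical order (multiplying prefixes like di-/tri- are ignored for ordering).
Assembling the pieces gives 11-iodo-4-methylundec-2-ene.

11-iodo-4-methylundec-2-ene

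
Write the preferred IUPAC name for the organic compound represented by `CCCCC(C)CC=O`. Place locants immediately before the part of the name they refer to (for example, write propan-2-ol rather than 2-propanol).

3-methylheptanal

Counting along the main chain through the –CHO group gives 7 carbons: the parent is heptane.
The highest-priority functional group is an aldehyde (terminal –CHO), so the name ends in -al.
Number the chain so that the aldehyde carbon is C-1 by definition.
That gives a methyl group at C-3.
Assembling the pieces gives 3-methylheptanal.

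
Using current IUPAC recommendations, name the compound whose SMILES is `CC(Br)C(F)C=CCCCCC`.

The longest chain bearing the multiple bond is 10 carbons long (decane).
A C=C double bond in the chain gives the infix -ene-.
Choose the numbering such that numbering from this end puts the double bond at C-4 rather than C-6.
With this numbering: the double bond between C-4 and C-5; a bromo group at C-2; a fluoro group at C-3.
Substituent prefixes are cited in alphabetical order (multiplying prefixes like di-/tri- are ignored for ordering).
The name is 2-bromo-3-fluorodec-4-ene.

2-bromo-3-fluorodec-4-ene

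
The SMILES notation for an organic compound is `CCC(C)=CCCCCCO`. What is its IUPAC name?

7-methylnon-6-en-1-ol

Counting along the main chain through the –OH group and the multiple bond gives 9 carbons: the parent is nonane.
The highest-priority functional group is an alcohol (–OH), so the name ends in -ol.
There is one C=C double bond, indicated by the ending -ene.
The numbering direction is chosen so that numbering from this end puts the hydroxyl group at C-1 rather than C-9.
With this numbering: the hydroxyl at C-1; the double bond between C-6 and C-7; a methyl group at C-7.
Assembling the pieces gives 7-methylnon-6-en-1-ol.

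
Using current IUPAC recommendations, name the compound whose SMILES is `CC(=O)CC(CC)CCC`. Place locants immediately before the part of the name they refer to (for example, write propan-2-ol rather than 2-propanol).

4-ethylheptan-2-one

Counting along the main chain through the carbonyl gives 7 carbons: the parent is heptane.
A ketone (C=O on an internal carbon) is the principal characteristic group, giving the suffix -one.
Choose the numbering such that numbering from this end puts the carbonyl group at C-2 rather than C-6.
That gives the carbonyl at C-2; an ethyl group at C-4.
Assembling the pieces gives 4-ethylheptan-2-one.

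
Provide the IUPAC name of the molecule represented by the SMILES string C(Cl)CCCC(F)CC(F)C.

1-chloro-5,7-difluorooctane

The longest carbon chain is 8 atoms: the parent is octane.
Number the chain so that the substituent locant set {1,5,7} is lower than {2,4,8} at the first point of difference.
With this numbering: a chloro group at C-1; fluoro groups at C-5 and C-7.
Substituent prefixes are cited in alphabetical order (multiplying prefixes like di-/tri- are ignored for ordering).
Putting it together: 1-chloro-5,7-difluorooctane.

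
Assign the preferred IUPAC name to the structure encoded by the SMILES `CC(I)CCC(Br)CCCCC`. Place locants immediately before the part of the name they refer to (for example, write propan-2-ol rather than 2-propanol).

The parent chain contains 10 carbons (decane).
Number the chain so that the substituent locant set {2,5} is lower than {6,9} at the first point of difference.
This places a bromo group at C-5; an iodo group at C-2.
Substituent prefixes are cited in alphabetical order (multiplying prefixes like di-/tri- are ignored for ordering).
Putting it together: 5-bromo-2-iododecane.

5-bromo-2-iododecane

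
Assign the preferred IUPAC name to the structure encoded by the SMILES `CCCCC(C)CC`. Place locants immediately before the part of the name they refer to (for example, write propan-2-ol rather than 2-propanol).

3-methylheptane

The longest carbon chain is 7 atoms: the parent is heptane.
Choose the numbering such that the substituent locant set {3} is lower than {5} at the first point of difference.
That gives a methyl group at C-3.
Putting it together: 3-methylheptane.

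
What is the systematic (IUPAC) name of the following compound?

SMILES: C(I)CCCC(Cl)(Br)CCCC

The longest continuous carbon chain has 9 atoms, so the parent hydride is nonane.
Choose the numbering such that the substituent locant set {1,5,5} is lower than {5,5,9} at the first point of difference.
With this numbering: a bromo group at C-5; a chloro group at C-5; an iodo group at C-1.
Prefixes are listed alphabetically: bromo, chloro, iodo.
The name is 5-bromo-5-chloro-1-iodononane.

5-bromo-5-chloro-1-iodononane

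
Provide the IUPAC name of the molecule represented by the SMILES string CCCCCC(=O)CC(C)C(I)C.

The longest chain bearing the carbonyl is 10 carbons long (decane).
The principal characteristic group is a ketone (C=O on an internal carbon), named with the suffix -one.
The numbering direction is chosen so that numbering from this end puts the carbonyl group at C-5 rather than C-6.
This places the carbonyl at C-5; an iodo group at C-2; a methyl group at C-3.
Prefixes are listed alphabetically: iodo, methyl.
Putting it together: 2-iodo-3-methyldecan-5-one.

2-iodo-3-methyldecan-5-one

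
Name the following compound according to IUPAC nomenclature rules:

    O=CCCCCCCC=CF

9-fluoronon-8-enal

The longest chain bearing the –CHO group and the multiple bond is 9 carbons long (nonane).
The principal characteristic group is an aldehyde (terminal –CHO), named with the suffix -al.
There is one C=C double bond, indicated by the ending -ene.
Number the chain so that the aldehyde carbon is C-1 by definition.
This places the double bond between C-8 and C-9; a fluoro group at C-9.
Assembling the pieces gives 9-fluoronon-8-enal.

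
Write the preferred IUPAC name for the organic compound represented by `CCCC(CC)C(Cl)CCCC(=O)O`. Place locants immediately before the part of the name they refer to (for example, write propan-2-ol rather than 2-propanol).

The longest chain bearing the –COOH group is 9 carbons long (nonane).
The highest-priority functional group is a carboxylic acid (terminal –COOH), so the name ends in -oic acid.
Choose the numbering such that the carboxylic acid carbon is C-1 by definition.
With this numbering: a chloro group at C-5; an ethyl group at C-6.
The substituents are ordered alphabetically, ignoring any di-/tri- multipliers.
The name is 5-chloro-6-ethylnonanoic acid.

5-chloro-6-ethylnonanoic acid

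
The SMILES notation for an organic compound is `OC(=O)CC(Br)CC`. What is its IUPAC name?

3-bromopentanoic acid

The longest carbon chain that includes the –COOH group has 5 carbons, so the parent hydride is pentane.
The principal characteristic group is a carboxylic acid (terminal –COOH), named with the suffix -oic acid.
Choose the numbering such that the carboxylic acid carbon is C-1 by definition.
This places a bromo group at C-3.
The name is 3-bromopentanoic acid.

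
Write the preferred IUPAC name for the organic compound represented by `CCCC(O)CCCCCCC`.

Counting along the main chain through the –OH group gives 11 carbons: the parent is undecane.
An alcohol (–OH) is the principal characteristic group, giving the suffix -ol.
Choose the numbering such that numbering from this end puts the hydroxyl group at C-4 rather than C-8.
With this numbering: the hydroxyl at C-4.
Assembling the pieces gives undecan-4-ol.

undecan-4-ol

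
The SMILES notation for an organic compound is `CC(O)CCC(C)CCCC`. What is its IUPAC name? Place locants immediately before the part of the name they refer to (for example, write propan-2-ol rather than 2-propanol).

5-methylnonan-2-ol

The longest chain bearing the –OH group is 9 carbons long (nonane).
The highest-priority functional group is an alcohol (–OH), so the name ends in -ol.
The numbering direction is chosen so that numbering from this end puts the hydroxyl group at C-2 rather than C-8.
With this numbering: the hydroxyl at C-2; a methyl group at C-5.
The name is 5-methylnonan-2-ol.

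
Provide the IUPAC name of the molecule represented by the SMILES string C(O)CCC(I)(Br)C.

4-bromo-4-iodopentan-1-ol

The longest carbon chain that includes the –OH group has 5 carbons, so the parent hydride is pentane.
An alcohol (–OH) is the principal characteristic group, giving the suffix -ol.
The numbering direction is chosen so that numbering from this end puts the hydroxyl group at C-1 rather than C-5.
This places the hydroxyl at C-1; a bromo group at C-4; an iodo group at C-4.
Substituent prefixes are cited in alphabetical order (multiplying prefixes like di-/tri- are ignored for ordering).
Putting it together: 4-bromo-4-iodopentan-1-ol.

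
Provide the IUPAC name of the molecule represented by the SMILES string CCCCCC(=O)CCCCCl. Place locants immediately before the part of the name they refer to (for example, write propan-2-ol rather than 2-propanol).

1-chlorodecan-5-one

Counting along the main chain through the carbonyl gives 10 carbons: the parent is decane.
A ketone (C=O on an internal carbon) is the principal characteristic group, giving the suffix -one.
The numbering direction is chosen so that numbering from this end puts the carbonyl group at C-5 rather than C-6.
This places the carbonyl at C-5; a chloro group at C-1.
Assembling the pieces gives 1-chlorodecan-5-one.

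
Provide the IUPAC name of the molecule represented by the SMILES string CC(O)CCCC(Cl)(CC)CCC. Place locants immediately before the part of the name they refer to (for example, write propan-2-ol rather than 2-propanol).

The longest carbon chain that includes the –OH group has 9 carbons, so the parent hydride is nonane.
The principal characteristic group is an alcohol (–OH), named with the suffix -ol.
Number the chain so that numbering from this end puts the hydroxyl group at C-2 rather than C-8.
This places the hydroxyl at C-2; a chloro group at C-6; an ethyl group at C-6.
Prefixes are listed alphabetically: chloro, ethyl.
Assembling the pieces gives 6-chloro-6-ethylnonan-2-ol.

6-chloro-6-ethylnonan-2-ol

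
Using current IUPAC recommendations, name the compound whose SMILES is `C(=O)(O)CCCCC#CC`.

oct-6-ynoic acid

Counting along the main chain through the –COOH group and the multiple bond gives 8 carbons: the parent is octane.
The principal characteristic group is a carboxylic acid (terminal –COOH), named with the suffix -oic acid.
The chain contains a C≡C triple bond, so the unsaturation ending is -yne.
Choose the numbering such that the carboxylic acid carbon is C-1 by definition.
That gives the triple bond between C-6 and C-7.
The name is oct-6-ynoic acid.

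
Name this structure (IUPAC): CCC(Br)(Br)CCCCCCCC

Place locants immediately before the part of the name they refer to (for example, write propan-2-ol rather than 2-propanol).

3,3-dibromoundecane

The parent chain contains 11 carbons (undecane).
Number the chain so that the substituent locant set {3,3} is lower than {9,9} at the first point of difference.
This places two bromo groups at C-3.
The name is 3,3-dibromoundecane.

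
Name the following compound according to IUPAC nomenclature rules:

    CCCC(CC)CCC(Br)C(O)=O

The longest carbon chain that includes the –COOH group has 8 carbons, so the parent hydride is octane.
A carboxylic acid (terminal –COOH) is the principal characteristic group, giving the suffix -oic acid.
Choose the numbering such that the carboxylic acid carbon is C-1 by definition.
With this numbering: a bromo group at C-2; an ethyl group at C-5.
Prefixes are listed alphabetically: bromo, ethyl.
Assembling the pieces gives 2-bromo-5-ethyloctanoic acid.

2-bromo-5-ethyloctanoic acid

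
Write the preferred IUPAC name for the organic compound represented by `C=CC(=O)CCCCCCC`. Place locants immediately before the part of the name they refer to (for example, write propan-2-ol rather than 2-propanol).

The longest carbon chain that includes the carbonyl and the multiple bond has 10 carbons, so the parent hydride is decane.
The principal characteristic group is a ketone (C=O on an internal carbon), named with the suffix -one.
There is one C=C double bond, indicated by the ending -ene.
Number the chain so that numbering from this end puts the carbonyl group at C-3 rather than C-8.
This places the carbonyl at C-3; the double bond between C-1 and C-2.
Assembling the pieces gives dec-1-en-3-one.

dec-1-en-3-one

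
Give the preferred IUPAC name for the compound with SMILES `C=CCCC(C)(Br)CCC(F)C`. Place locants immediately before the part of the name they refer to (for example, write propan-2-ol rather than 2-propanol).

Counting along the main chain through the multiple bond gives 9 carbons: the parent is nonane.
The chain contains a C=C double bond, so the unsaturation ending is -ene.
The numbering direction is chosen so that numbering from this end puts the double bond at C-1 rather than C-8.
This places the double bond between C-1 and C-2; a bromo group at C-5; a fluoro group at C-8; a methyl group at C-5.
The substituents are ordered alphabetically, ignoring any di-/tri- multipliers.
Putting it together: 5-bromo-8-fluoro-5-methylnon-1-ene.

5-bromo-8-fluoro-5-methylnon-1-ene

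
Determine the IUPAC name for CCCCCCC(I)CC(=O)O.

3-iodononanoic acid

Counting along the main chain through the –COOH group gives 9 carbons: the parent is nonane.
The principal characteristic group is a carboxylic acid (terminal –COOH), named with the suffix -oic acid.
Number the chain so that the carboxylic acid carbon is C-1 by definition.
That gives an iodo group at C-3.
The name is 3-iodononanoic acid.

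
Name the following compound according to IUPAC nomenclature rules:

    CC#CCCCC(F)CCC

The longest carbon chain that includes the multiple bond has 10 carbons, so the parent hydride is decane.
There is one C≡C triple bond, indicated by the ending -yne.
Choose the numbering such that numbering from this end puts the triple bond at C-2 rather than C-8.
With this numbering: the triple bond between C-2 and C-3; a fluoro group at C-7.
The name is 7-fluorodec-2-yne.

7-fluorodec-2-yne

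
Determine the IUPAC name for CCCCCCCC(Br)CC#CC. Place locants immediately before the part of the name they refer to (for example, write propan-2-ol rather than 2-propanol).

5-bromododec-2-yne

The longest chain bearing the multiple bond is 12 carbons long (dodecane).
There is one C≡C triple bond, indicated by the ending -yne.
The numbering direction is chosen so that numbering from this end puts the triple bond at C-2 rather than C-10.
With this numbering: the triple bond between C-2 and C-3; a bromo group at C-5.
Putting it together: 5-bromododec-2-yne.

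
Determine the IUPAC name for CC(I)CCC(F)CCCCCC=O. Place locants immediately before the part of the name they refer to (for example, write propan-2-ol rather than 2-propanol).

7-fluoro-10-iodoundecanal

The longest carbon chain that includes the –CHO group has 11 carbons, so the parent hydride is undecane.
An aldehyde (terminal –CHO) is the principal characteristic group, giving the suffix -al.
Number the chain so that the aldehyde carbon is C-1 by definition.
That gives a fluoro group at C-7; an iodo group at C-10.
Substituent prefixes are cited in alphabetical order (multiplying prefixes like di-/tri- are ignored for ordering).
Assembling the pieces gives 7-fluoro-10-iodoundecanal.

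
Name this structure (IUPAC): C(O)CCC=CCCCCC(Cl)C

10-chloroundec-4-en-1-ol

Counting along the main chain through the –OH group and the multiple bond gives 11 carbons: the parent is undecane.
The highest-priority functional group is an alcohol (–OH), so the name ends in -ol.
The chain contains a C=C double bond, so the unsaturation ending is -ene.
Number the chain so that numbering from this end puts the hydroxyl group at C-1 rather than C-11.
This places the hydroxyl at C-1; the double bond between C-4 and C-5; a chloro group at C-10.
Putting it together: 10-chloroundec-4-en-1-ol.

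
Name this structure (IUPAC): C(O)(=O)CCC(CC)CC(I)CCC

The longest carbon chain that includes the –COOH group has 9 carbons, so the parent hydride is nonane.
The highest-priority functional group is a carboxylic acid (terminal –COOH), so the name ends in -oic acid.
The numbering direction is chosen so that the carboxylic acid carbon is C-1 by definition.
That gives an ethyl group at C-4; an iodo group at C-6.
Substituent prefixes are cited in alphabetical order (multiplying prefixes like di-/tri- are ignored for ordering).
The name is 4-ethyl-6-iodononanoic acid.

4-ethyl-6-iodononanoic acid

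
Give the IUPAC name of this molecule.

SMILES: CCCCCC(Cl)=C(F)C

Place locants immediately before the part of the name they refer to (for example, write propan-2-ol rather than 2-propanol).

Counting along the main chain through the multiple bond gives 8 carbons: the parent is octane.
A C=C double bond in the chain gives the infix -ene-.
Choose the numbering such that numbering from this end puts the double bond at C-2 rather than C-6.
This places the double bond between C-2 and C-3; a chloro group at C-3; a fluoro group at C-2.
Prefixes are listed alphabetically: chloro, fluoro.
Putting it together: 3-chloro-2-fluorooct-2-ene.

3-chloro-2-fluorooct-2-ene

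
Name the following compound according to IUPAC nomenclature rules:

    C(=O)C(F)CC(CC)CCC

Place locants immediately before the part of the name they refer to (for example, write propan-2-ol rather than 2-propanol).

4-ethyl-2-fluoroheptanal

The longest carbon chain that includes the –CHO group has 7 carbons, so the parent hydride is heptane.
The highest-priority functional group is an aldehyde (terminal –CHO), so the name ends in -al.
The numbering direction is chosen so that the aldehyde carbon is C-1 by definition.
That gives an ethyl group at C-4; a fluoro group at C-2.
Substituent prefixes are cited in alphabetical order (multiplying prefixes like di-/tri- are ignored for ordering).
The name is 4-ethyl-2-fluoroheptanal.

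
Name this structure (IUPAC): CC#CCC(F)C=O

2-fluorohex-4-ynal

Counting along the main chain through the –CHO group and the multiple bond gives 6 carbons: the parent is hexane.
The highest-priority functional group is an aldehyde (terminal –CHO), so the name ends in -al.
The chain contains a C≡C triple bond, so the unsaturation ending is -yne.
Number the chain so that the aldehyde carbon is C-1 by definition.
That gives the triple bond between C-4 and C-5; a fluoro group at C-2.
Putting it together: 2-fluorohex-4-ynal.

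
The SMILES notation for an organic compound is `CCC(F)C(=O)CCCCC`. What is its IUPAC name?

3-fluorononan-4-one

The longest carbon chain that includes the carbonyl has 9 carbons, so the parent hydride is nonane.
The highest-priority functional group is a ketone (C=O on an internal carbon), so the name ends in -one.
Number the chain so that numbering from this end puts the carbonyl group at C-4 rather than C-6.
This places the carbonyl at C-4; a fluoro group at C-3.
Assembling the pieces gives 3-fluorononan-4-one.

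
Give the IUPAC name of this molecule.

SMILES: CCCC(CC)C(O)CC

The longest carbon chain that includes the –OH group has 7 carbons, so the parent hydride is heptane.
The principal characteristic group is an alcohol (–OH), named with the suffix -ol.
Choose the numbering such that numbering from this end puts the hydroxyl group at C-3 rather than C-5.
That gives the hydroxyl at C-3; an ethyl group at C-4.
Assembling the pieces gives 4-ethylheptan-3-ol.

4-ethylheptan-3-ol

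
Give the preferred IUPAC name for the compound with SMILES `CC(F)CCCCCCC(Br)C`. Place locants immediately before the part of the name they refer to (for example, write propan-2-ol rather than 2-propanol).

The parent chain contains 10 carbons (decane).
Choose the numbering such that the locant sets are identical either way, so the alphabetically earlier bromo substituent takes the lower locant (2 rather than 9).
With this numbering: a bromo group at C-2; a fluoro group at C-9.
Prefixes are listed alphabetically: bromo, fluoro.
Putting it together: 2-bromo-9-fluorodecane.

2-bromo-9-fluorodecane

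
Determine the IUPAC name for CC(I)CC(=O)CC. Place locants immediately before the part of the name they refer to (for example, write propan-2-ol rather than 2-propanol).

5-iodohexan-3-one

The longest chain bearing the carbonyl is 6 carbons long (hexane).
A ketone (C=O on an internal carbon) is the principal characteristic group, giving the suffix -one.
The numbering direction is chosen so that numbering from this end puts the carbonyl group at C-3 rather than C-4.
With this numbering: the carbonyl at C-3; an iodo group at C-5.
Putting it together: 5-iodohexan-3-one.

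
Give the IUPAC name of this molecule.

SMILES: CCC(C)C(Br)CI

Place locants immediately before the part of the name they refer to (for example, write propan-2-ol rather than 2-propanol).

2-bromo-1-iodo-3-methylpentane

The longest carbon chain is 5 atoms: the parent is pentane.
The numbering direction is chosen so that the substituent locant set {1,2,3} is lower than {3,4,5} at the first point of difference.
With this numbering: a bromo group at C-2; an iodo group at C-1; a methyl group at C-3.
Prefixes are listed alphabetically: bromo, iodo, methyl.
Assembling the pieces gives 2-bromo-1-iodo-3-methylpentane.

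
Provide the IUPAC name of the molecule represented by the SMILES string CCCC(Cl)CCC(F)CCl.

The longest carbon chain is 8 atoms: the parent is octane.
The numbering direction is chosen so that the substituent locant set {1,2,5} is lower than {4,7,8} at the first point of difference.
With this numbering: chloro groups at C-1 and C-5; a fluoro group at C-2.
Substituent prefixes are cited in alphabetical order (multiplying prefixes like di-/tri- are ignored for ordering).
Putting it together: 1,5-dichloro-2-fluorooctane.

1,5-dichloro-2-fluorooctane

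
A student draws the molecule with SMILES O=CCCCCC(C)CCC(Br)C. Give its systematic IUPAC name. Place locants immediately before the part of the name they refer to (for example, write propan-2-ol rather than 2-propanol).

Counting along the main chain through the –CHO group gives 10 carbons: the parent is decane.
The principal characteristic group is an aldehyde (terminal –CHO), named with the suffix -al.
Number the chain so that the aldehyde carbon is C-1 by definition.
This places a bromo group at C-9; a methyl group at C-6.
The substituents are ordered alphabetically, ignoring any di-/tri- multipliers.
Putting it together: 9-bromo-6-methyldecanal.

9-bromo-6-methyldecanal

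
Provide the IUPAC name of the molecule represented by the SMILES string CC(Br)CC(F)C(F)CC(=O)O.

6-bromo-3,4-difluoroheptanoic acid

The longest chain bearing the –COOH group is 7 carbons long (heptane).
A carboxylic acid (terminal –COOH) is the principal characteristic group, giving the suffix -oic acid.
Number the chain so that the carboxylic acid carbon is C-1 by definition.
With this numbering: a bromo group at C-6; fluoro groups at C-3 and C-4.
The substituents are ordered alphabetically, ignoring any di-/tri- multipliers.
Putting it together: 6-bromo-3,4-difluoroheptanoic acid.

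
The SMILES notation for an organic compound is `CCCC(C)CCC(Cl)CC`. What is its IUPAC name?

3-chloro-6-methylnonane

The longest carbon chain is 9 atoms: the parent is nonane.
Number the chain so that the substituent locant set {3,6} is lower than {4,7} at the first point of difference.
That gives a chloro group at C-3; a methyl group at C-6.
The substituents are ordered alphabetically, ignoring any di-/tri- multipliers.
The name is 3-chloro-6-methylnonane.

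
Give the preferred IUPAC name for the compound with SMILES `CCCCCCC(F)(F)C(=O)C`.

3,3-difluorononan-2-one

The longest chain bearing the carbonyl is 9 carbons long (nonane).
A ketone (C=O on an internal carbon) is the principal characteristic group, giving the suffix -one.
Number the chain so that numbering from this end puts the carbonyl group at C-2 rather than C-8.
That gives the carbonyl at C-2; two fluoro groups at C-3.
The name is 3,3-difluorononan-2-one.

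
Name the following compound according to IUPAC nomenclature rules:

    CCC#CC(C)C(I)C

Counting along the main chain through the multiple bond gives 7 carbons: the parent is heptane.
The chain contains a C≡C triple bond, so the unsaturation ending is -yne.
Choose the numbering such that numbering from this end puts the triple bond at C-3 rather than C-4.
With this numbering: the triple bond between C-3 and C-4; an iodo group at C-6; a methyl group at C-5.
The substituents are ordered alphabetically, ignoring any di-/tri- multipliers.
The name is 6-iodo-5-methylhept-3-yne.

6-iodo-5-methylhept-3-yne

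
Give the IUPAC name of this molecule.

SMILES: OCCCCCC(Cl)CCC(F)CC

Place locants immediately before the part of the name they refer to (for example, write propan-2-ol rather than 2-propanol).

6-chloro-9-fluoroundecan-1-ol

The longest chain bearing the –OH group is 11 carbons long (undecane).
The highest-priority functional group is an alcohol (–OH), so the name ends in -ol.
Number the chain so that numbering from this end puts the hydroxyl group at C-1 rather than C-11.
With this numbering: the hydroxyl at C-1; a chloro group at C-6; a fluoro group at C-9.
The substituents are ordered alphabetically, ignoring any di-/tri- multipliers.
Putting it together: 6-chloro-9-fluoroundecan-1-ol.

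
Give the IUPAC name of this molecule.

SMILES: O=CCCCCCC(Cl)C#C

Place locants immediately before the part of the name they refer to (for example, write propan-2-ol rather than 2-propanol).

7-chloronon-8-ynal

Counting along the main chain through the –CHO group and the multiple bond gives 9 carbons: the parent is nonane.
The principal characteristic group is an aldehyde (terminal –CHO), named with the suffix -al.
There is one C≡C triple bond, indicated by the ending -yne.
Number the chain so that the aldehyde carbon is C-1 by definition.
With this numbering: the triple bond between C-8 and C-9; a chloro group at C-7.
Putting it together: 7-chloronon-8-ynal.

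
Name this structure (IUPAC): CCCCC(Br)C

The longest continuous carbon chain has 6 atoms, so the parent hydride is hexane.
Choose the numbering such that the substituent locant set {2} is lower than {5} at the first point of difference.
That gives a bromo group at C-2.
Assembling the pieces gives 2-bromohexane.

2-bromohexane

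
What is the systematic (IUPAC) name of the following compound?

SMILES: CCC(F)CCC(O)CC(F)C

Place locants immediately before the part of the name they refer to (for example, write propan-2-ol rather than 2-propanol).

The longest chain bearing the –OH group is 9 carbons long (nonane).
The highest-priority functional group is an alcohol (–OH), so the name ends in -ol.
The numbering direction is chosen so that numbering from this end puts the hydroxyl group at C-4 rather than C-6.
With this numbering: the hydroxyl at C-4; fluoro groups at C-2 and C-7.
Putting it together: 2,7-difluorononan-4-ol.

2,7-difluorononan-4-ol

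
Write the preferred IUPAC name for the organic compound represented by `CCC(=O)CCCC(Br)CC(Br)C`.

Counting along the main chain through the carbonyl gives 10 carbons: the parent is decane.
The highest-priority functional group is a ketone (C=O on an internal carbon), so the name ends in -one.
The numbering direction is chosen so that numbering from this end puts the carbonyl group at C-3 rather than C-8.
With this numbering: the carbonyl at C-3; bromo groups at C-7 and C-9.
Putting it together: 7,9-dibromodecan-3-one.

7,9-dibromodecan-3-one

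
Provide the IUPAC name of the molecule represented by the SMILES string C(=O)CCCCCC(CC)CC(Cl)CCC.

9-chloro-7-ethyldodecanal

Counting along the main chain through the –CHO group gives 12 carbons: the parent is dodecane.
The highest-priority functional group is an aldehyde (terminal –CHO), so the name ends in -al.
The numbering direction is chosen so that the aldehyde carbon is C-1 by definition.
That gives a chloro group at C-9; an ethyl group at C-7.
Substituent prefixes are cited in alphabetical order (multiplying prefixes like di-/tri- are ignored for ordering).
Putting it together: 9-chloro-7-ethyldodecanal.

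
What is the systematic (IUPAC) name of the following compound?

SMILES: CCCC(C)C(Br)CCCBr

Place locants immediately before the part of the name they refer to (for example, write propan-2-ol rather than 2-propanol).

1,4-dibromo-5-methyloctane

The parent chain contains 8 carbons (octane).
Choose the numbering such that the substituent locant set {1,4,5} is lower than {4,5,8} at the first point of difference.
This places bromo groups at C-1 and C-4; a methyl group at C-5.
The substituents are ordered alphabetically, ignoring any di-/tri- multipliers.
The name is 1,4-dibromo-5-methyloctane.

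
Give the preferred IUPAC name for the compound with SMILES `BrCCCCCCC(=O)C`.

The longest carbon chain that includes the carbonyl has 8 carbons, so the parent hydride is octane.
A ketone (C=O on an internal carbon) is the principal characteristic group, giving the suffix -one.
Number the chain so that numbering from this end puts the carbonyl group at C-2 rather than C-7.
This places the carbonyl at C-2; a bromo group at C-8.
Assembling the pieces gives 8-bromooctan-2-one.

8-bromooctan-2-one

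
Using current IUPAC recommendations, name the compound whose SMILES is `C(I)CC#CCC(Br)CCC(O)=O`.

4-bromo-9-iodonon-6-ynoic acid

The longest carbon chain that includes the –COOH group and the multiple bond has 9 carbons, so the parent hydride is nonane.
The principal characteristic group is a carboxylic acid (terminal –COOH), named with the suffix -oic acid.
The chain contains a C≡C triple bond, so the unsaturation ending is -yne.
Choose the numbering such that the carboxylic acid carbon is C-1 by definition.
With this numbering: the triple bond between C-6 and C-7; a bromo group at C-4; an iodo group at C-9.
Prefixes are listed alphabetically: bromo, iodo.
The name is 4-bromo-9-iodonon-6-ynoic acid.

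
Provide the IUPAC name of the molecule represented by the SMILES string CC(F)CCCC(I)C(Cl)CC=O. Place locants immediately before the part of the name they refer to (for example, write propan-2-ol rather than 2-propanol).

The longest chain bearing the –CHO group is 9 carbons long (nonane).
The highest-priority functional group is an aldehyde (terminal –CHO), so the name ends in -al.
The numbering direction is chosen so that the aldehyde carbon is C-1 by definition.
This places a chloro group at C-3; a fluoro group at C-8; an iodo group at C-4.
Prefixes are listed alphabetically: chloro, fluoro, iodo.
Putting it together: 3-chloro-8-fluoro-4-iodononanal.

3-chloro-8-fluoro-4-iodononanal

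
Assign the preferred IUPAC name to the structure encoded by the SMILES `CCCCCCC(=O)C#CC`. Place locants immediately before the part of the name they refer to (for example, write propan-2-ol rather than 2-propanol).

The longest chain bearing the carbonyl and the multiple bond is 10 carbons long (decane).
The highest-priority functional group is a ketone (C=O on an internal carbon), so the name ends in -one.
There is one C≡C triple bond, indicated by the ending -yne.
Choose the numbering such that numbering from this end puts the carbonyl group at C-4 rather than C-7.
That gives the carbonyl at C-4; the triple bond between C-2 and C-3.
Putting it together: dec-2-yn-4-one.

dec-2-yn-4-one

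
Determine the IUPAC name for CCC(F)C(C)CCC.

3-fluoro-4-methylheptane

The longest continuous carbon chain has 7 atoms, so the parent hydride is heptane.
Number the chain so that the substituent locant set {3,4} is lower than {4,5} at the first point of difference.
With this numbering: a fluoro group at C-3; a methyl group at C-4.
Prefixes are listed alphabetically: fluoro, methyl.
The name is 3-fluoro-4-methylheptane.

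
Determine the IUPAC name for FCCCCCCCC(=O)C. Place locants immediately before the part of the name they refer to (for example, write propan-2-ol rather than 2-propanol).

Counting along the main chain through the carbonyl gives 9 carbons: the parent is nonane.
A ketone (C=O on an internal carbon) is the principal characteristic group, giving the suffix -one.
The numbering direction is chosen so that numbering from this end puts the carbonyl group at C-2 rather than C-8.
This places the carbonyl at C-2; a fluoro group at C-9.
Assembling the pieces gives 9-fluorononan-2-one.

9-fluorononan-2-one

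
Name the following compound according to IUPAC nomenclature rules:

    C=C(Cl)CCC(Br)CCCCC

5-bromo-2-chlorodec-1-ene

The longest chain bearing the multiple bond is 10 carbons long (decane).
There is one C=C double bond, indicated by the ending -ene.
Choose the numbering such that numbering from this end puts the double bond at C-1 rather than C-9.
With this numbering: the double bond between C-1 and C-2; a bromo group at C-5; a chloro group at C-2.
Substituent prefixes are cited in alphabetical order (multiplying prefixes like di-/tri- are ignored for ordering).
Putting it together: 5-bromo-2-chlorodec-1-ene.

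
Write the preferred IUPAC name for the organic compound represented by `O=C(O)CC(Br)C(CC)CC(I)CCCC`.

Counting along the main chain through the –COOH group gives 10 carbons: the parent is decane.
A carboxylic acid (terminal –COOH) is the principal characteristic group, giving the suffix -oic acid.
The numbering direction is chosen so that the carboxylic acid carbon is C-1 by definition.
This places a bromo group at C-3; an ethyl group at C-4; an iodo group at C-6.
Prefixes are listed alphabetically: bromo, ethyl, iodo.
The name is 3-bromo-4-ethyl-6-iododecanoic acid.

3-bromo-4-ethyl-6-iododecanoic acid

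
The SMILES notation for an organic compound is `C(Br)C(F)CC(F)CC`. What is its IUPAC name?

The longest carbon chain is 6 atoms: the parent is hexane.
Number the chain so that the substituent locant set {1,2,4} is lower than {3,5,6} at the first point of difference.
With this numbering: a bromo group at C-1; fluoro groups at C-2 and C-4.
Substituent prefixes are cited in alphabetical order (multiplying prefixes like di-/tri- are ignored for ordering).
Putting it together: 1-bromo-2,4-difluorohexane.

1-bromo-2,4-difluorohexane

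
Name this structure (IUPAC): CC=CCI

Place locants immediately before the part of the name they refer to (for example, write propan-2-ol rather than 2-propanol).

The longest carbon chain that includes the multiple bond has 4 carbons, so the parent hydride is butane.
There is one C=C double bond, indicated by the ending -ene.
The numbering direction is chosen so that the substituent locant set {1} is lower than {4} at the first point of difference.
This places the double bond between C-2 and C-3; an iodo group at C-1.
Assembling the pieces gives 1-iodobut-2-ene.

1-iodobut-2-ene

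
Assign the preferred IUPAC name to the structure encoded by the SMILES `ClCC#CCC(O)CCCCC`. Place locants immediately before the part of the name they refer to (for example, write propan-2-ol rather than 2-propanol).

1-chlorodec-2-yn-5-ol

The longest carbon chain that includes the –OH group and the multiple bond has 10 carbons, so the parent hydride is decane.
An alcohol (–OH) is the principal characteristic group, giving the suffix -ol.
A C≡C triple bond in the chain gives the infix -yne-.
Number the chain so that numbering from this end puts the hydroxyl group at C-5 rather than C-6.
That gives the hydroxyl at C-5; the triple bond between C-2 and C-3; a chloro group at C-1.
Putting it together: 1-chlorodec-2-yn-5-ol.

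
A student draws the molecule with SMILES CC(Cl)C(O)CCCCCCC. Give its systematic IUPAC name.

The longest carbon chain that includes the –OH group has 10 carbons, so the parent hydride is decane.
The principal characteristic group is an alcohol (–OH), named with the suffix -ol.
Number the chain so that numbering from this end puts the hydroxyl group at C-3 rather than C-8.
This places the hydroxyl at C-3; a chloro group at C-2.
The name is 2-chlorodecan-3-ol.

2-chlorodecan-3-ol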